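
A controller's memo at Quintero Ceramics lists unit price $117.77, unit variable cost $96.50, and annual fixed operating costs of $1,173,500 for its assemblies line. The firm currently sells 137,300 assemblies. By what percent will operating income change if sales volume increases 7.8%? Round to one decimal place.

+13.0%

Total contribution margin = 137,300 × $21.27 = $2,920,371.00.
EBIT = $2,920,371.00 − $1,173,500 = $1,746,871.00.
DOL = contribution ÷ EBIT = $2,920,371.00 ÷ $1,746,871.00 = 1.6718.
%ΔEBIT = DOL × %ΔSales = 1.6718 × +7.8% = +13.0%.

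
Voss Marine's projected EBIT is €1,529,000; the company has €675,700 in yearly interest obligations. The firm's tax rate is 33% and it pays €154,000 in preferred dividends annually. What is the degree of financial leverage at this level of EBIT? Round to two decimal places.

Interest = €675,700.00.
Pre-tax preferred-dividend burden = €154,000 ÷ (1 − 0.33) = €229,850.75.
DFL = EBIT ÷ [EBIT − I − D_p/(1−t)] = €1,529,000 ÷ [€1,529,000 − €675,700.00 − €229,850.75] = €1,529,000 ÷ €623,449.25 = 2.4525.

2.45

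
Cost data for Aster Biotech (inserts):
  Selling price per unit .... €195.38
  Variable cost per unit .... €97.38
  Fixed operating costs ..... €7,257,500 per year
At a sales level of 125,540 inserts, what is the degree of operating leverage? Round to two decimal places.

Contribution at this volume is 125,540 × €98.00 = €12,302,920.00.
EBIT = €12,302,920.00 − €7,257,500 = €5,045,420.00.
DOL = contribution ÷ EBIT = €12,302,920.00 ÷ €5,045,420.00 = 2.4384.

2.44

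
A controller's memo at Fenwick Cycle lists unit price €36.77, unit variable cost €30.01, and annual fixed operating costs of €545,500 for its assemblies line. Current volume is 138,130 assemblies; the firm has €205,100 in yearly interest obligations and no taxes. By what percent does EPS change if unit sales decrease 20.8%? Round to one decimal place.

-106.0%

At 138,130 units, contribution = 138,130 × €6.76 = €933,758.80.
Subtracting fixed costs: EBIT = €933,758.80 − €545,500 = €388,258.80.
After interest of €205,100.00, pre-tax earnings = €183,158.80.
Degree of combined leverage = contribution ÷ (EBIT − I) = €933,758.80 ÷ €183,158.80 = 5.0981.
EPS therefore changes by 5.0981 × (-20.8%) = -106.0%.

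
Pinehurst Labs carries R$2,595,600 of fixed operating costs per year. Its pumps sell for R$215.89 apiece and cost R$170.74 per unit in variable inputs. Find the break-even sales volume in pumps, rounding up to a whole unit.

57,489 pumps

Contribution margin per unit = R$215.89 − R$170.74 = R$45.15.
Units to break even: R$2,595,600 ÷ R$45.15 = 57,488.37, rounded up to 57,489.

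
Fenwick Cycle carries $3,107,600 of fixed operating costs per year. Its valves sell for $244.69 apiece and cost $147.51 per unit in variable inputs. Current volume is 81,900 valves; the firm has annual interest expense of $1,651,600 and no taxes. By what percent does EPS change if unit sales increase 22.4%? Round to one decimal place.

+55.7%

At 81,900 units, contribution = 81,900 × $97.18 = $7,959,042.00.
Operating income = contribution − fixed costs = $7,959,042.00 − $3,107,600 = $4,851,442.00.
Interest = $1,651,600.00, so EBIT − I = $3,199,842.00.
Degree of combined leverage = contribution ÷ (EBIT − I) = $7,959,042.00 ÷ $3,199,842.00 = 2.4873.
EPS therefore changes by 2.4873 × (+22.4%) = +55.7%.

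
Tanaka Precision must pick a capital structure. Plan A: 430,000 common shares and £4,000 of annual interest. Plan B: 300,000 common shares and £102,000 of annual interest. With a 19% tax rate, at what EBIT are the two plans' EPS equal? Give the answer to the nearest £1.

At indifference, (EBIT − 4,000)(1 − t)/430,000 = (EBIT − 102,000)(1 − t)/300,000.
Cancelling (1 − t) and cross-multiplying: 300,000·(EBIT − 4,000) = 430,000·(EBIT − 102,000).
Solving, EBIT = (102,000·430,000 − 4,000·300,000) / (430,000 − 300,000) = 42,660,000,000 / 130,000 = 328,153.85.

£328,154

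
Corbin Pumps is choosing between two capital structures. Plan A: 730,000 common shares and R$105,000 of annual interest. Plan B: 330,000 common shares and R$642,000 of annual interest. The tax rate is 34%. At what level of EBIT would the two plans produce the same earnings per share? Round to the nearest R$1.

At indifference, (EBIT − 105,000)(1 − t)/730,000 = (EBIT − 642,000)(1 − t)/330,000.
Cancelling (1 − t) and cross-multiplying: 330,000·(EBIT − 105,000) = 730,000·(EBIT − 642,000).
EBIT × (730,000 − 330,000) = 642,000 × 730,000 − 105,000 × 330,000 = 434,010,000,000, so EBIT = 434,010,000,000 ÷ 400,000 = 1,085,025.00.

R$1,085,025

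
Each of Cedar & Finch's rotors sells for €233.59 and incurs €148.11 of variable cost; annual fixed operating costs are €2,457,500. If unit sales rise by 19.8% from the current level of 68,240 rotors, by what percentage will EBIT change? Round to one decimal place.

+34.2%

Total contribution margin = 68,240 × €85.48 = €5,833,155.20.
Operating income = contribution − fixed costs = €5,833,155.20 − €2,457,500 = €3,375,655.20.
Degree of operating leverage = €5,833,155.20 / €3,375,655.20 = 1.7280.
Operating income changes by 1.7280 × +19.8% = +34.2%.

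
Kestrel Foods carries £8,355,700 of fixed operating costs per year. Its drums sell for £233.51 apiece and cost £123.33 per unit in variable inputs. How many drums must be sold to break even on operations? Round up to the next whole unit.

75,837 drums

Contribution margin per unit = £233.51 − £123.33 = £110.18.
Units to break even: £8,355,700 ÷ £110.18 = 75,836.81, rounded up to 75,837.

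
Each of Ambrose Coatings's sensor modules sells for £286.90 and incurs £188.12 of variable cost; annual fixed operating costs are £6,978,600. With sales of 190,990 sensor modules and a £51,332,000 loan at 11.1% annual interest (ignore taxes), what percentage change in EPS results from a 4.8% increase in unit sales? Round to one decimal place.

+14.6%

Contribution at this volume is 190,990 × £98.78 = £18,865,992.20.
Operating income = contribution − fixed costs = £18,865,992.20 − £6,978,600 = £11,887,392.20.
After interest of £5,697,852.00, pre-tax earnings = £6,189,540.20.
DCL = total CM / (EBIT − I) = £18,865,992.20 / £6,189,540.20 = 3.0480.
EPS therefore changes by 3.0480 × (+4.8%) = +14.6%.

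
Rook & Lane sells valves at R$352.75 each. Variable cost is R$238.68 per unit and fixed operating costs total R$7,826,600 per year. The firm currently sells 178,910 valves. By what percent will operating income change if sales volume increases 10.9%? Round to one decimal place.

+17.7%

Total contribution margin = 178,910 × R$114.07 = R$20,408,263.70.
EBIT = R$20,408,263.70 − R$7,826,600 = R$12,581,663.70.
Degree of operating leverage = R$20,408,263.70 / R$12,581,663.70 = 1.6221.
So EBIT moves 1.6221 × (+10.9%) = +17.7%.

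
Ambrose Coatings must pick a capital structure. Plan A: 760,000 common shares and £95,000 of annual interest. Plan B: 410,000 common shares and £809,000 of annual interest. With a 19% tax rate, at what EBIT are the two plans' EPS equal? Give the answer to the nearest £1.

At indifference, (EBIT − 95,000)(1 − t)/760,000 = (EBIT − 809,000)(1 − t)/410,000.
The (1 − t) factor cancels: (EBIT − 95,000) × 410,000 = (EBIT − 809,000) × 760,000.
Solving, EBIT = (809,000·760,000 − 95,000·410,000) / (760,000 − 410,000) = 575,890,000,000 / 350,000 = 1,645,400.00.

£1,645,400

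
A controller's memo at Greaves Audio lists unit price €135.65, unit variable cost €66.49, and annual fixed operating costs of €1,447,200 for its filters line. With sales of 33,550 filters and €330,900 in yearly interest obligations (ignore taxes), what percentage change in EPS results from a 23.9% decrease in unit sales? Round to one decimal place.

-102.3%

Contribution at this volume is 33,550 × €69.16 = €2,320,318.00.
Subtracting fixed costs: EBIT = €2,320,318.00 − €1,447,200 = €873,118.00.
After interest of €330,900.00, pre-tax earnings = €542,218.00.
DCL = total CM / (EBIT − I) = €2,320,318.00 / €542,218.00 = 4.2793.
EPS therefore changes by 4.2793 × (-23.9%) = -102.3%.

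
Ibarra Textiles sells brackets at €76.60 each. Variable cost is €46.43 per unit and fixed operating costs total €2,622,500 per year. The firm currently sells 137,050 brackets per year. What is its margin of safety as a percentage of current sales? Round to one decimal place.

36.6%

Contribution margin per unit = €76.60 − €46.43 = €30.17. Break-even units = €2,622,500 ÷ €30.17 = 86,924.10; break-even revenue = 86,924.10 × €76.60 = €6,658,385.81.
Actual sales revenue = 137,050 × €76.60 = €10,498,030.00.
Margin of safety = (€10,498,030.00 − €6,658,385.81) ÷ €10,498,030.00 = 36.6%.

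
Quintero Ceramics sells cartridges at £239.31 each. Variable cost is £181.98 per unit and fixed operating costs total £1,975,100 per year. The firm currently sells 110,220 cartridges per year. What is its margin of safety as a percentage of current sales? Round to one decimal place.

Unit CM = price − variable cost = £239.31 − £181.98 = £57.33. Break-even units = £1,975,100 ÷ £57.33 = 34,451.42; break-even revenue = 34,451.42 × £239.31 = £8,244,569.70.
Actual sales revenue = 110,220 × £239.31 = £26,376,748.20.
Margin of safety = (£26,376,748.20 − £8,244,569.70) ÷ £26,376,748.20 = 68.7%.

68.7%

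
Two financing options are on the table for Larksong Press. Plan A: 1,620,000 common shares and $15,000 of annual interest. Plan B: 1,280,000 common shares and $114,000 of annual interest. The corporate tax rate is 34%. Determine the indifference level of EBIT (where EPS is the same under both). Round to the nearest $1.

$486,706

Set EPS_A = EPS_B: (EBIT − $15,000)(1 − 0.34) ÷ 1,620,000 = (EBIT − $114,000)(1 − 0.34) ÷ 1,280,000.
Cancelling (1 − t) and cross-multiplying: 1,280,000·(EBIT − 15,000) = 1,620,000·(EBIT − 114,000).
Solving, EBIT = (114,000·1,620,000 − 15,000·1,280,000) / (1,620,000 − 1,280,000) = 165,480,000,000 / 340,000 = 486,705.88.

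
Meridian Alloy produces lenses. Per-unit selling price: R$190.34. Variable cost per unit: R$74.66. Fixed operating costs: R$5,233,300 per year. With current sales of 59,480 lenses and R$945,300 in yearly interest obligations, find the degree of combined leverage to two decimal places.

At 59,480 units, contribution = 59,480 × R$115.68 = R$6,880,646.40.
EBIT = R$6,880,646.40 − R$5,233,300 = R$1,647,346.40. Interest = R$945,300.00.
DOL = R$6,880,646.40 ÷ R$1,647,346.40 = 4.1768; DFL = R$1,647,346.40 ÷ R$702,046.40 = 2.3465.
DCL = DOL × DFL = 4.1768 × 2.3465 = 9.8009.

9.80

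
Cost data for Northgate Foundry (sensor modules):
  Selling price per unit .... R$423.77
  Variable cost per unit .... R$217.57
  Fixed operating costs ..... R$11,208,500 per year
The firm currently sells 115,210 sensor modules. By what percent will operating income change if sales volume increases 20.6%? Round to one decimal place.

Contribution at this volume is 115,210 × R$206.20 = R$23,756,302.00.
Operating income = contribution − fixed costs = R$23,756,302.00 − R$11,208,500 = R$12,547,802.00.
Degree of operating leverage = R$23,756,302.00 / R$12,547,802.00 = 1.8933.
Operating income changes by 1.8933 × +20.6% = +39.0%.

+39.0%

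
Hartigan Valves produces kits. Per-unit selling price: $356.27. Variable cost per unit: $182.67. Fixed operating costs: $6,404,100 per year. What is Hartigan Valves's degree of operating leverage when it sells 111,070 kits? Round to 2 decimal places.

1.50

Contribution at this volume is 111,070 × $173.60 = $19,281,752.00.
Operating income = contribution − fixed costs = $19,281,752.00 − $6,404,100 = $12,877,652.00.
DOL = contribution ÷ EBIT = $19,281,752.00 ÷ $12,877,652.00 = 1.4973.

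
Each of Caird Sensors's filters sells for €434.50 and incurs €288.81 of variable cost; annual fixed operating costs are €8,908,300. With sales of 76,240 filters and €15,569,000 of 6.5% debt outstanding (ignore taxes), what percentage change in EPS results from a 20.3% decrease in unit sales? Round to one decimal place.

Contribution at this volume is 76,240 × €145.69 = €11,107,405.60.
Subtracting fixed costs: EBIT = €11,107,405.60 − €8,908,300 = €2,199,105.60.
Interest = €1,011,985.00, so EBIT − I = €1,187,120.60.
Degree of combined leverage = contribution ÷ (EBIT − I) = €11,107,405.60 ÷ €1,187,120.60 = 9.3566.
EPS therefore changes by 9.3566 × (-20.3%) = -189.9%.

-189.9%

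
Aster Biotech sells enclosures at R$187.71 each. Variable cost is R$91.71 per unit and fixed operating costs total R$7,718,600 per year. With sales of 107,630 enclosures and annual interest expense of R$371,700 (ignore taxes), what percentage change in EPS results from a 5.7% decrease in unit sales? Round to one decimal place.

-26.3%

Total contribution margin = 107,630 × R$96.00 = R$10,332,480.00.
Operating income = contribution − fixed costs = R$10,332,480.00 − R$7,718,600 = R$2,613,880.00.
After interest of R$371,700.00, pre-tax earnings = R$2,242,180.00.
Degree of combined leverage = contribution ÷ (EBIT − I) = R$10,332,480.00 ÷ R$2,242,180.00 = 4.6082.
EPS therefore changes by 4.6082 × (-5.7%) = -26.3%.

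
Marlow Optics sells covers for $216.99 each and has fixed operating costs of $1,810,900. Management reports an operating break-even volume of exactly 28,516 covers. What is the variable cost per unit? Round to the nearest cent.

At break-even, FC = Q × (P − VC), so P − VC = $1,810,900 ÷ 28,516 = $63.5047.
Hence VC = price − CM = $216.99 − $63.5047 = $153.49.

$153.49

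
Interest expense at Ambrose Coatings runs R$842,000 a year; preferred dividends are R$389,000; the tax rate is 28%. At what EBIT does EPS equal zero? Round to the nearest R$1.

R$1,382,278

Grossing the preferred dividend up to pre-tax terms: R$389,000 / (1 − 0.28) = R$540,277.78.
Financial break-even EBIT = interest + D_p ÷ (1 − t) = R$842,000 + R$540,277.78 = R$1,382,277.78.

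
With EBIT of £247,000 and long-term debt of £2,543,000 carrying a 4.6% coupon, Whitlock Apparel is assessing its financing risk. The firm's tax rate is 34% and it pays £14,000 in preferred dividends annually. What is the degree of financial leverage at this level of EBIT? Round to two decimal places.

Annual interest charges come to £116,978.00.
Pre-tax preferred-dividend burden = £14,000 ÷ (1 − 0.34) = £21,212.12.
DFL = EBIT ÷ [EBIT − I − D_p/(1−t)] = £247,000 ÷ [£247,000 − £116,978.00 − £21,212.12] = £247,000 ÷ £108,809.88 = 2.2700.

2.27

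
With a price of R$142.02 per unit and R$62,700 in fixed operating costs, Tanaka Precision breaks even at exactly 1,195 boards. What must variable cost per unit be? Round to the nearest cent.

R$89.55

Contribution per unit must be FC / Q = R$62,700 / 1,195 = R$52.4686.
Hence VC = price − CM = R$142.02 − R$52.4686 = R$89.55.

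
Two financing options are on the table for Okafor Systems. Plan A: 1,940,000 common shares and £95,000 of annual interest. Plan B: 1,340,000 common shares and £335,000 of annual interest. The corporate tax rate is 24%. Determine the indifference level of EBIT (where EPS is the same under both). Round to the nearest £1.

£871,000

Set EPS_A = EPS_B: (EBIT − £95,000)(1 − 0.24) ÷ 1,940,000 = (EBIT − £335,000)(1 − 0.24) ÷ 1,340,000.
Cancelling (1 − t) and cross-multiplying: 1,340,000·(EBIT − 95,000) = 1,940,000·(EBIT − 335,000).
EBIT × (1,940,000 − 1,340,000) = 335,000 × 1,940,000 − 95,000 × 1,340,000 = 522,600,000,000, so EBIT = 522,600,000,000 ÷ 600,000 = 871,000.00.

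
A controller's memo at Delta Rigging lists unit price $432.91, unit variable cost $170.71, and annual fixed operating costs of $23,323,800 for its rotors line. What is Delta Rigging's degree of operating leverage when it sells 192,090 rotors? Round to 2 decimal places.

1.86

At 192,090 units, contribution = 192,090 × $262.20 = $50,365,998.00.
Operating income = contribution − fixed costs = $50,365,998.00 − $23,323,800 = $27,042,198.00.
So DOL = total CM / EBIT = $50,365,998.00 / $27,042,198.00 = 1.8625.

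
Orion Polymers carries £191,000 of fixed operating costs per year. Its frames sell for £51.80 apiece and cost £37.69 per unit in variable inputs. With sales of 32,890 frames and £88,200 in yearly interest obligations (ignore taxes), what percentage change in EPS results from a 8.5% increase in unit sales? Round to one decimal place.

+21.3%

Total contribution margin = 32,890 × £14.11 = £464,077.90.
Subtracting fixed costs: EBIT = £464,077.90 − £191,000 = £273,077.90.
Interest = £88,200.00, so EBIT − I = £184,877.90.
DCL = total CM / (EBIT − I) = £464,077.90 / £184,877.90 = 2.5102.
%ΔEPS = DCL × %ΔSales = 2.5102 × +8.5% = +21.3%.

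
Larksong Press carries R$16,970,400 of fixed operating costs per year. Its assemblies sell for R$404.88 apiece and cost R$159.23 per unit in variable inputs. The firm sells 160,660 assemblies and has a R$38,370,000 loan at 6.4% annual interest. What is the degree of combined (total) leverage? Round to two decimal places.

1.97

Contribution at this volume is 160,660 × R$245.65 = R$39,466,129.00.
Subtracting fixed costs: EBIT = R$39,466,129.00 − R$16,970,400 = R$22,495,729.00. Interest = R$2,455,680.00, so EBIT − I = R$20,040,049.00.
DCL = contribution ÷ (EBIT − I) = R$39,466,129.00 ÷ R$20,040,049.00 = 1.9694.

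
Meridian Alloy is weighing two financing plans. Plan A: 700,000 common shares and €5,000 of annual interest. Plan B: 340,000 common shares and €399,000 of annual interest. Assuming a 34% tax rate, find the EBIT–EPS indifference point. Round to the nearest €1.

€771,111

Set EPS_A = EPS_B: (EBIT − €5,000)(1 − 0.34) ÷ 700,000 = (EBIT − €399,000)(1 − 0.34) ÷ 340,000.
Cancelling (1 − t) and cross-multiplying: 340,000·(EBIT − 5,000) = 700,000·(EBIT − 399,000).
EBIT × (700,000 − 340,000) = 399,000 × 700,000 − 5,000 × 340,000 = 277,600,000,000, so EBIT = 277,600,000,000 ÷ 360,000 = 771,111.11.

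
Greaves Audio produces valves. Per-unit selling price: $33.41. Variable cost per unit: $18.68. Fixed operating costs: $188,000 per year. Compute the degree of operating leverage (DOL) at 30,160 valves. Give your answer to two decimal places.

1.73

Contribution at this volume is 30,160 × $14.73 = $444,256.80.
EBIT = $444,256.80 − $188,000 = $256,256.80.
DOL = contribution ÷ EBIT = $444,256.80 ÷ $256,256.80 = 1.7336.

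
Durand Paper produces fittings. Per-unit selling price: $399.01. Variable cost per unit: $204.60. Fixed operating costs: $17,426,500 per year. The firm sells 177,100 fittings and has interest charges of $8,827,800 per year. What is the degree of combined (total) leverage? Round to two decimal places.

Contribution at this volume is 177,100 × $194.41 = $34,430,011.00.
Operating income = contribution − fixed costs = $34,430,011.00 − $17,426,500 = $17,003,511.00. Interest = $8,827,800.00, so EBIT − I = $8,175,711.00.
DCL = contribution ÷ (EBIT − I) = $34,430,011.00 ÷ $8,175,711.00 = 4.2113.

4.21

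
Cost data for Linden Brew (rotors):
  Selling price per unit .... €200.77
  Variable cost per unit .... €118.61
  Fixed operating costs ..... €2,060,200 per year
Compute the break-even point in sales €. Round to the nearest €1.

€5,034,401

Contribution margin per unit = €200.77 − €118.61 = €82.16, a CM ratio of €82.16 ÷ €200.77 = 0.4092.
Break-even revenue = fixed costs × price ÷ CM = €2,060,200 × €200.77 ÷ €82.16 = €5,034,401.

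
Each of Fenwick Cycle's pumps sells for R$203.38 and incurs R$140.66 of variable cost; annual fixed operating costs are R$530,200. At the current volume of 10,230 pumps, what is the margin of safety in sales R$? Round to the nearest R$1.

R$361,316

Contribution margin per unit = R$203.38 − R$140.66 = R$62.72. Break-even units = R$530,200 ÷ R$62.72 = 8,453.44; break-even revenue = 8,453.44 × R$203.38 = R$1,719,261.42.
Actual sales revenue = 10,230 × R$203.38 = R$2,080,577.40.
Margin of safety = R$2,080,577.40 − R$1,719,261.42 = R$361,316.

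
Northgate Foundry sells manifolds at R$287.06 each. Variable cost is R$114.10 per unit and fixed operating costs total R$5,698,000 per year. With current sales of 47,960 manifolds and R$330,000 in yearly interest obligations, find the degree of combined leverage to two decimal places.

Contribution at this volume is 47,960 × R$172.96 = R$8,295,161.60.
EBIT = R$8,295,161.60 − R$5,698,000 = R$2,597,161.60. Interest = R$330,000.00.
DOL = R$8,295,161.60 ÷ R$2,597,161.60 = 3.1939; DFL = R$2,597,161.60 ÷ R$2,267,161.60 = 1.1456.
DCL = DOL × DFL = 3.1939 × 1.1456 = 3.6589.

3.66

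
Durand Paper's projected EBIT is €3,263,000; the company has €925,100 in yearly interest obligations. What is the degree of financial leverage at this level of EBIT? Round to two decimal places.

1.40

Interest = €925,100.00.
Degree of financial leverage = EBIT / (EBIT − interest) = €3,263,000 / €2,337,900.00 = 1.3957.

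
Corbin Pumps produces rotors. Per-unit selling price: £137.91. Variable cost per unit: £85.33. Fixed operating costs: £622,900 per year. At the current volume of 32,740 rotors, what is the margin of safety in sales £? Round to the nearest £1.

Contribution margin per unit = £137.91 − £85.33 = £52.58. Break-even units = £622,900 ÷ £52.58 = 11,846.71; break-even revenue = 11,846.71 × £137.91 = £1,633,779.75.
Actual sales revenue = 32,740 × £137.91 = £4,515,173.40.
Margin of safety = £4,515,173.40 − £1,633,779.75 = £2,881,394.

£2,881,394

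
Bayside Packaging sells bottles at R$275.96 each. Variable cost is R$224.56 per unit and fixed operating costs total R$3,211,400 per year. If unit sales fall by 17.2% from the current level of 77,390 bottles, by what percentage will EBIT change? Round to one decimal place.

-89.3%

Total contribution margin = 77,390 × R$51.40 = R$3,977,846.00.
Subtracting fixed costs: EBIT = R$3,977,846.00 − R$3,211,400 = R$766,446.00.
So DOL = total CM / EBIT = R$3,977,846.00 / R$766,446.00 = 5.1900.
%ΔEBIT = DOL × %ΔSales = 5.1900 × -17.2% = -89.3%.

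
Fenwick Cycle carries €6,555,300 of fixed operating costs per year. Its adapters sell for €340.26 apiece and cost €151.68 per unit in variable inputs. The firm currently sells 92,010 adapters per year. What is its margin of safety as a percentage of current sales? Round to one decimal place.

Contribution margin per unit = €340.26 − €151.68 = €188.58. Break-even units = €6,555,300 ÷ €188.58 = 34,761.37; break-even revenue = 34,761.37 × €340.26 = €11,827,905.28.
Current sales = 92,010 × €340.26 = €31,307,322.60.
Margin of safety = (€31,307,322.60 − €11,827,905.28) ÷ €31,307,322.60 = 62.2%.

62.2%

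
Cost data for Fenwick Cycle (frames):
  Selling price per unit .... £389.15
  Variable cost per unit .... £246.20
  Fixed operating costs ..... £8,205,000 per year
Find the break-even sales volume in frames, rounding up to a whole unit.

Unit CM = price − variable cost = £389.15 − £246.20 = £142.95.
Break-even Q = £8,205,000 / £142.95 = 57,397.69 → 57,398 frames.

57,398 frames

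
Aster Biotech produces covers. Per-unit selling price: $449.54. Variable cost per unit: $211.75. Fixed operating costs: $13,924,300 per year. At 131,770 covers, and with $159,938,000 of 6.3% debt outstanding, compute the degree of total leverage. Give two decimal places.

Contribution at this volume is 131,770 × $237.79 = $31,333,588.30.
EBIT = $31,333,588.30 − $13,924,300 = $17,409,288.30. Interest = $10,076,094.00, so EBIT − I = $7,333,194.30.
Degree of total leverage = total CM / (EBIT − interest) = $31,333,588.30 / $7,333,194.30 = 4.2728.

4.27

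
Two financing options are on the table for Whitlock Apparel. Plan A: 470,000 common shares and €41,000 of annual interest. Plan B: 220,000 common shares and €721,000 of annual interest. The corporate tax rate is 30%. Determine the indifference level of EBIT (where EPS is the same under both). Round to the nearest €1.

€1,319,400

At indifference, (EBIT − 41,000)(1 − t)/470,000 = (EBIT − 721,000)(1 − t)/220,000.
The (1 − t) factor cancels: (EBIT − 41,000) × 220,000 = (EBIT − 721,000) × 470,000.
EBIT × (470,000 − 220,000) = 721,000 × 470,000 − 41,000 × 220,000 = 329,850,000,000, so EBIT = 329,850,000,000 ÷ 250,000 = 1,319,400.00.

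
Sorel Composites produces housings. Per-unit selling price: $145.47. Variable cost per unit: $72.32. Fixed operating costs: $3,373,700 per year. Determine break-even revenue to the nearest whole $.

Contribution margin per unit = $145.47 − $72.32 = $73.15, a CM ratio of $73.15 ÷ $145.47 = 0.5029.
Break-even revenue = fixed costs × price ÷ CM = $3,373,700 × $145.47 ÷ $73.15 = $6,709,120.

$6,709,120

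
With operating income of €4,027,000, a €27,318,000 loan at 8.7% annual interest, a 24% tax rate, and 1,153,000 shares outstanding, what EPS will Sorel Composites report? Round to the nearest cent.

€1.09

Interest = €2,376,666.00, so EBT = €4,027,000 − €2,376,666.00 = €1,650,334.00.
After tax at 24%: net income = €1,650,334.00 × 0.76 = €1,254,253.84.
EPS = €1,254,253.84 ÷ 1,153,000 = €1.09.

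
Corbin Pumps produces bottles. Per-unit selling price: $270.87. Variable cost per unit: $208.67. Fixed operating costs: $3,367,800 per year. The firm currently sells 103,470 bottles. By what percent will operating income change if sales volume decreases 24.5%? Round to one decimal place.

-51.4%

Total contribution margin = 103,470 × $62.20 = $6,435,834.00.
Operating income = contribution − fixed costs = $6,435,834.00 − $3,367,800 = $3,068,034.00.
So DOL = total CM / EBIT = $6,435,834.00 / $3,068,034.00 = 2.0977.
Operating income changes by 2.0977 × -24.5% = -51.4%.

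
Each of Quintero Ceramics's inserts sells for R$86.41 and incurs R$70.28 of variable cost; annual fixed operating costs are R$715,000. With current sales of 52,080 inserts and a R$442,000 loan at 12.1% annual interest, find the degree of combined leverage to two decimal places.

Contribution at this volume is 52,080 × R$16.13 = R$840,050.40.
EBIT = R$840,050.40 − R$715,000 = R$125,050.40. Interest = R$53,482.00.
DOL = R$840,050.40 ÷ R$125,050.40 = 6.7177; DFL = R$125,050.40 ÷ R$71,568.40 = 1.7473.
Combined leverage = 6.7177 × 1.7473 = 11.7378.

11.74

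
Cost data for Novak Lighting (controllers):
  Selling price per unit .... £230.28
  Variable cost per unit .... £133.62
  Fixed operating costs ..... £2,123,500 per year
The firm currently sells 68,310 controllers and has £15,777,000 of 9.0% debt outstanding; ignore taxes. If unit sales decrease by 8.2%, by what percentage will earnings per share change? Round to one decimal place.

-17.7%

Contribution at this volume is 68,310 × £96.66 = £6,602,844.60.
Operating income = contribution − fixed costs = £6,602,844.60 − £2,123,500 = £4,479,344.60.
After interest of £1,419,930.00, pre-tax earnings = £3,059,414.60.
Degree of combined leverage = contribution ÷ (EBIT − I) = £6,602,844.60 ÷ £3,059,414.60 = 2.1582.
EPS therefore changes by 2.1582 × (-8.2%) = -17.7%.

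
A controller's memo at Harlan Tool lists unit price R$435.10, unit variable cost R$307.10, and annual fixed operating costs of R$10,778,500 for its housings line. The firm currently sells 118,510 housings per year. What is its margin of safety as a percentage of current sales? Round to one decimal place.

28.9%

Contribution margin per unit = R$435.10 − R$307.10 = R$128.00. Break-even units = R$10,778,500 ÷ R$128.00 = 84,207.03; break-even revenue = 84,207.03 × R$435.10 = R$36,638,479.30.
Current sales = 118,510 × R$435.10 = R$51,563,701.00.
Margin of safety = (R$51,563,701.00 − R$36,638,479.30) ÷ R$51,563,701.00 = 28.9%.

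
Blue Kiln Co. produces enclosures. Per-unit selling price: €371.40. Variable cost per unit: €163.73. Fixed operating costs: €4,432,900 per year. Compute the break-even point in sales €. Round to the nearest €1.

CM per unit = €371.40 − €163.73 = €207.67; CM ratio = €207.67 / €371.40 = 0.5592.
Break-even revenue = fixed costs × price ÷ CM = €4,432,900 × €371.40 ÷ €207.67 = €7,927,862.

€7,927,862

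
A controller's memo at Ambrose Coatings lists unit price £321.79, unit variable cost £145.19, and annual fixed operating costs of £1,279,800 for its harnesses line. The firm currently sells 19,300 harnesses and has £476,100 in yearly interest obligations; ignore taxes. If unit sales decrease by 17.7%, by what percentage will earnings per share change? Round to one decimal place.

Contribution at this volume is 19,300 × £176.60 = £3,408,380.00.
Operating income = contribution − fixed costs = £3,408,380.00 − £1,279,800 = £2,128,580.00.
Interest = £476,100.00, so EBIT − I = £1,652,480.00.
DCL = total CM / (EBIT − I) = £3,408,380.00 / £1,652,480.00 = 2.0626.
EPS therefore changes by 2.0626 × (-17.7%) = -36.5%.

-36.5%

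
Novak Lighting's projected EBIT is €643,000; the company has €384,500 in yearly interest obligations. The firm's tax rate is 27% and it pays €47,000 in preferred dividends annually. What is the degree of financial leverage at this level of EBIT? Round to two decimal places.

Annual interest charges come to €384,500.00.
Preferred dividends grossed up pre-tax: €47,000 / (1 − 0.27) = €64,383.56.
DFL = EBIT ÷ [EBIT − I − D_p/(1−t)] = €643,000 ÷ [€643,000 − €384,500.00 − €64,383.56] = €643,000 ÷ €194,116.44 = 3.3124.

3.31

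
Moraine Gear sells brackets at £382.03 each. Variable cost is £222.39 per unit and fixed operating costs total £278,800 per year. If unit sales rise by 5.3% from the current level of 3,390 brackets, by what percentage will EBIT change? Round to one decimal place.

+10.9%

Contribution at this volume is 3,390 × £159.64 = £541,179.60.
EBIT = £541,179.60 − £278,800 = £262,379.60.
Degree of operating leverage = £541,179.60 / £262,379.60 = 2.0626.
%ΔEBIT = DOL × %ΔSales = 2.0626 × +5.3% = +10.9%.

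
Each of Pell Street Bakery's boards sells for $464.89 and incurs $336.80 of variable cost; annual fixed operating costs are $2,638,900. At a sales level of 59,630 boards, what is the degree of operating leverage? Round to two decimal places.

Contribution at this volume is 59,630 × $128.09 = $7,638,006.70.
Operating income = contribution − fixed costs = $7,638,006.70 − $2,638,900 = $4,999,106.70.
DOL = contribution ÷ EBIT = $7,638,006.70 ÷ $4,999,106.70 = 1.5279.

1.53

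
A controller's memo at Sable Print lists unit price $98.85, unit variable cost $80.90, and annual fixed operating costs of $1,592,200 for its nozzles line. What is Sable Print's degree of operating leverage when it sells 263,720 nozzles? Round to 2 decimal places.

1.51

At 263,720 units, contribution = 263,720 × $17.95 = $4,733,774.00.
Operating income = contribution − fixed costs = $4,733,774.00 − $1,592,200 = $3,141,574.00.
DOL = contribution ÷ EBIT = $4,733,774.00 ÷ $3,141,574.00 = 1.5068.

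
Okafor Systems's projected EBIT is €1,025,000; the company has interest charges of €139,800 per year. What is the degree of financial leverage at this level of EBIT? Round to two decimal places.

Annual interest charges come to €139,800.00.
DFL = EBIT ÷ (EBIT − I) = €1,025,000 ÷ (€1,025,000 − €139,800.00) = €1,025,000 ÷ €885,200.00 = 1.1579.

1.16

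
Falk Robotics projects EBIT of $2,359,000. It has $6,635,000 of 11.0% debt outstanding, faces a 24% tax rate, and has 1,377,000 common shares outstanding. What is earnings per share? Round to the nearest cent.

$0.90

Pre-tax income = $2,359,000 − $729,850.00 = $1,629,150.00.
After tax at 24%: net income = $1,629,150.00 × 0.76 = $1,238,154.00.
Per share: $1,238,154.00 / 1,377,000 shares = $0.90.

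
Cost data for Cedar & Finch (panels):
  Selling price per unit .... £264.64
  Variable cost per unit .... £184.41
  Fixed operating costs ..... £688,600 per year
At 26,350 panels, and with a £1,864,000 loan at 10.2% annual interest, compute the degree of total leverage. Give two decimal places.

1.71

At 26,350 units, contribution = 26,350 × £80.23 = £2,114,060.50.
EBIT = £2,114,060.50 − £688,600 = £1,425,460.50. Interest = £190,128.00.
DOL = £2,114,060.50 ÷ £1,425,460.50 = 1.4831; DFL = £1,425,460.50 ÷ £1,235,332.50 = 1.1539.
Combined leverage = 1.4831 × 1.1539 = 1.7113.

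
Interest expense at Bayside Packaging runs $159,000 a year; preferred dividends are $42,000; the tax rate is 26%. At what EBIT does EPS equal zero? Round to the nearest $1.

$215,757

Preferred dividends are paid after tax, so their pre-tax equivalent is $42,000 ÷ (1 − 0.26) = $56,756.76.
Financial break-even EBIT = interest + D_p ÷ (1 − t) = $159,000 + $56,756.76 = $215,756.76.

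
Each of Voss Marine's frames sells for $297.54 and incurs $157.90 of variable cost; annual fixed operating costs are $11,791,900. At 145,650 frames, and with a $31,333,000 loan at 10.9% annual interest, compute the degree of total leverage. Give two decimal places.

3.96

Total contribution margin = 145,650 × $139.64 = $20,338,566.00.
EBIT = $20,338,566.00 − $11,791,900 = $8,546,666.00. Interest = $3,415,297.00.
DOL = $20,338,566.00 ÷ $8,546,666.00 = 2.3797; DFL = $8,546,666.00 ÷ $5,131,369.00 = 1.6656.
Combined leverage = 2.3797 × 1.6656 = 3.9636.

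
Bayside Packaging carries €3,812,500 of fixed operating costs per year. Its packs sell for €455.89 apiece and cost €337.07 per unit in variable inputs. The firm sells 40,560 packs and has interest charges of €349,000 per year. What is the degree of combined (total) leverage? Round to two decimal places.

7.33

Total contribution margin = 40,560 × €118.82 = €4,819,339.20.
EBIT = €4,819,339.20 − €3,812,500 = €1,006,839.20. Interest = €349,000.00.
DOL = €4,819,339.20 ÷ €1,006,839.20 = 4.7866; DFL = €1,006,839.20 ÷ €657,839.20 = 1.5305.
DCL = DOL × DFL = 4.7866 × 1.5305 = 7.3259.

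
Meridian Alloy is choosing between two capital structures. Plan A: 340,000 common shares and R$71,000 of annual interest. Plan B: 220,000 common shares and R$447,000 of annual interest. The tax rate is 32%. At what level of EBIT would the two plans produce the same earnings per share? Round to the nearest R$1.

Set EPS_A = EPS_B: (EBIT − R$71,000)(1 − 0.32) ÷ 340,000 = (EBIT − R$447,000)(1 − 0.32) ÷ 220,000.
Cancelling (1 − t) and cross-multiplying: 220,000·(EBIT − 71,000) = 340,000·(EBIT − 447,000).
Solving, EBIT = (447,000·340,000 − 71,000·220,000) / (340,000 − 220,000) = 136,360,000,000 / 120,000 = 1,136,333.33.

R$1,136,333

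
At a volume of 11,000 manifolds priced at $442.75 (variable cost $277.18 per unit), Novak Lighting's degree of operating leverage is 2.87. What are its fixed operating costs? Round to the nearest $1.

$1,186,681

Contribution at this volume is 11,000 × $165.57 = $1,821,270.00.
Since DOL = CM ÷ EBIT, EBIT = $1,821,270.00 ÷ 2.87 = $634,588.85.
And FC = contribution − EBIT = $1,821,270.00 − $634,588.85 = $1,186,681.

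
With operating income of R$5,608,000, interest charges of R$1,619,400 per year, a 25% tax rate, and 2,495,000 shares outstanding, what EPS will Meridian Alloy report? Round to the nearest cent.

R$1.20

Pre-tax income = R$5,608,000 − R$1,619,400.00 = R$3,988,600.00.
Net income = R$3,988,600.00 × (1 − 0.25) = R$2,991,450.00.
Per share: R$2,991,450.00 / 2,495,000 shares = R$1.20.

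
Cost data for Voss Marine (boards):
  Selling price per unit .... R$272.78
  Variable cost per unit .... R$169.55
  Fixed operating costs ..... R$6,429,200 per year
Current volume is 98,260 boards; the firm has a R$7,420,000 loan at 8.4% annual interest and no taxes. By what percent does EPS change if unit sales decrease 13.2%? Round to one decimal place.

-43.3%

Contribution at this volume is 98,260 × R$103.23 = R$10,143,379.80.
Operating income = contribution − fixed costs = R$10,143,379.80 − R$6,429,200 = R$3,714,179.80.
Interest = R$623,280.00, so EBIT − I = R$3,090,899.80.
DCL = total CM / (EBIT − I) = R$10,143,379.80 / R$3,090,899.80 = 3.2817.
%ΔEPS = DCL × %ΔSales = 3.2817 × -13.2% = -43.3%.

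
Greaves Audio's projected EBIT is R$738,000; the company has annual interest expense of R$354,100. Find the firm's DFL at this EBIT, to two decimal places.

Interest = R$354,100.00.
Degree of financial leverage = EBIT / (EBIT − interest) = R$738,000 / R$383,900.00 = 1.9224.

1.92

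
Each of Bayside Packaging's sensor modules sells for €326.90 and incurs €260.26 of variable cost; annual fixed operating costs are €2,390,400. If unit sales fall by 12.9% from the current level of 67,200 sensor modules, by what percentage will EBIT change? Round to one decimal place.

-27.7%

Total contribution margin = 67,200 × €66.64 = €4,478,208.00.
EBIT = €4,478,208.00 − €2,390,400 = €2,087,808.00.
So DOL = total CM / EBIT = €4,478,208.00 / €2,087,808.00 = 2.1449.
Operating income changes by 2.1449 × -12.9% = -27.7%.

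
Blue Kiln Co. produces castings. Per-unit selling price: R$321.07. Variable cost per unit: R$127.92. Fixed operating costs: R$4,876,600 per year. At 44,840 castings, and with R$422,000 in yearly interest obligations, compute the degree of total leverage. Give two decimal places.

2.58

At 44,840 units, contribution = 44,840 × R$193.15 = R$8,660,846.00.
Operating income = contribution − fixed costs = R$8,660,846.00 − R$4,876,600 = R$3,784,246.00. Interest = R$422,000.00, so EBIT − I = R$3,362,246.00.
Degree of total leverage = total CM / (EBIT − interest) = R$8,660,846.00 / R$3,362,246.00 = 2.5759.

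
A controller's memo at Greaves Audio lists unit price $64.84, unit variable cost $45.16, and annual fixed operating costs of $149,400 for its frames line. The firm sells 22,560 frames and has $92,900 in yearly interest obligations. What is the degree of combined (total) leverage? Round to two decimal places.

At 22,560 units, contribution = 22,560 × $19.68 = $443,980.80.
EBIT = $443,980.80 − $149,400 = $294,580.80. Interest = $92,900.00.
DOL = $443,980.80 ÷ $294,580.80 = 1.5072; DFL = $294,580.80 ÷ $201,680.80 = 1.4606.
DCL = DOL × DFL = 1.5072 × 1.4606 = 2.2014.

2.20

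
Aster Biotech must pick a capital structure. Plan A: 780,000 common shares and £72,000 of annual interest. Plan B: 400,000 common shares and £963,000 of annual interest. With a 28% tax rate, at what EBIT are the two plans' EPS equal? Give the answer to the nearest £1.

£1,900,895

Set EPS_A = EPS_B: (EBIT − £72,000)(1 − 0.28) ÷ 780,000 = (EBIT − £963,000)(1 − 0.28) ÷ 400,000.
The (1 − t) factor cancels: (EBIT − 72,000) × 400,000 = (EBIT − 963,000) × 780,000.
Solving, EBIT = (963,000·780,000 − 72,000·400,000) / (780,000 − 400,000) = 722,340,000,000 / 380,000 = 1,900,894.74.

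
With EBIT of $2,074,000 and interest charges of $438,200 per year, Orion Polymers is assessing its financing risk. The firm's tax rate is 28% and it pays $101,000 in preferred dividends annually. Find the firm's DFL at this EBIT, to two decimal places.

Annual interest charges come to $438,200.00.
Pre-tax preferred-dividend burden = $101,000 ÷ (1 − 0.28) = $140,277.78.
DFL = EBIT ÷ [EBIT − I − D_p/(1−t)] = $2,074,000 ÷ [$2,074,000 − $438,200.00 − $140,277.78] = $2,074,000 ÷ $1,495,522.22 = 1.3868.

1.39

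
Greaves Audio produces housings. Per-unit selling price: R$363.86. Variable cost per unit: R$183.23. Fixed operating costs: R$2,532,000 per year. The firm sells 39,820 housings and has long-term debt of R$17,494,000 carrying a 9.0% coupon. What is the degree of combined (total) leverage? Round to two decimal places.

Contribution at this volume is 39,820 × R$180.63 = R$7,192,686.60.
EBIT = R$7,192,686.60 − R$2,532,000 = R$4,660,686.60. Interest = R$1,574,460.00.
DOL = R$7,192,686.60 ÷ R$4,660,686.60 = 1.5433; DFL = R$4,660,686.60 ÷ R$3,086,226.60 = 1.5102.
Combined leverage = 1.5433 × 1.5102 = 2.3307.

2.33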